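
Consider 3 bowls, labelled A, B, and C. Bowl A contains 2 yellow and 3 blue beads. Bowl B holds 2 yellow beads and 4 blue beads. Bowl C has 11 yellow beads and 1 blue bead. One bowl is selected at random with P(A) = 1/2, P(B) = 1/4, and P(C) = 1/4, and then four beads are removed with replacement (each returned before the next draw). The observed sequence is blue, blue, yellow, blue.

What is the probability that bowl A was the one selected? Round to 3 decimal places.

0.635

For each hypothesis, P(data | H) works out to: P(data | bowl A) = (3/5)(3/5)(2/5)(3/5) = 0.0864; P(data | bowl B) = (4/6)(4/6)(2/6)(4/6) = 0.098765; P(data | bowl C) = (1/12)(1/12)(11/12)(1/12) = 0.00053048.
Weighting by the prior gives 1/2 · 0.0864 = 0.0432, 1/4 · 0.098765 = 0.024691, 1/4 · 0.00053048 = 0.00013262; these sum to 0.068024.
Therefore the posterior P(bowl A | data) = (0.0432) / (0.068024) = 0.63507.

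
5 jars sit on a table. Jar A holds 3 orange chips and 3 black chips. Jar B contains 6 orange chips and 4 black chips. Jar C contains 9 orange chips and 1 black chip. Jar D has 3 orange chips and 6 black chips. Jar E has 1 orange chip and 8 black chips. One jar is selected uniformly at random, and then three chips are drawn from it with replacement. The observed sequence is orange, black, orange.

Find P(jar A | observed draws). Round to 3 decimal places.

0.287

Compute the likelihood of the observed sequence for each case: P(data | jar A) = (3/6)(3/6)(3/6) = 0.125; P(data | jar B) = (6/10)(4/10)(6/10) = 0.144; P(data | jar C) = (9/10)(1/10)(9/10) = 0.081; P(data | jar D) = (3/9)(6/9)(3/9) = 0.074074; P(data | jar E) = (1/9)(8/9)(1/9) = 0.010974.
Multiplying each by its prior: 1/5 · 0.125 = 0.025, 1/5 · 0.144 = 0.0288, 1/5 · 0.081 = 0.0162, 1/5 · 0.074074 = 0.014815, 1/5 · 0.010974 = 0.0021948; these sum to 0.08701.
So P(jar A | data) = (0.025) / (0.08701) = 0.28732.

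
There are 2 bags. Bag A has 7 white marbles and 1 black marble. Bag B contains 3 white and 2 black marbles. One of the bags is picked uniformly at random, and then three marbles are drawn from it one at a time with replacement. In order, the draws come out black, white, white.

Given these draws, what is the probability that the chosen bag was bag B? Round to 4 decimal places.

0.6007

Compute the likelihood of the observed sequence for each case: P(data | bag A) = (1/8)(7/8)(7/8) = 0.095703; P(data | bag B) = (2/5)(3/5)(3/5) = 0.144.
The prior-weighted likelihoods are 1/2 · 0.095703 = 0.047852, 1/2 · 0.144 = 0.072; these sum to 0.11985.
Therefore the posterior P(bag B | data) = (0.072) / (0.11985) = 0.60074.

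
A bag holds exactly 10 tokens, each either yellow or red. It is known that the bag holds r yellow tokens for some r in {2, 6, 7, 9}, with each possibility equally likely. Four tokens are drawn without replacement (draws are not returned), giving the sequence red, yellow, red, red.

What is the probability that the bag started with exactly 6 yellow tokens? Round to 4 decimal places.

Under each hypothesis, the probability of the observed sequence is: P(data | r = 2) = (8/10)(2/9)(7/8)(6/7) = 0.13333; P(data | r = 6) = (4/10)(6/9)(3/8)(2/7) = 0.028571; P(data | r = 7) = (3/10)(7/9)(2/8)(1/7) = 0.0083333; P(data | r = 9) = (1/10)(9/9)(0/8) = 0.
Weighting by the prior gives 1/4 · 0.13333 = 0.033333, 1/4 · 0.028571 = 0.0071429, 1/4 · 0.0083333 = 0.0020833, 1/4 · 0 = 0; these sum to 0.04256.
So P(r = 6 | data) = (0.0071429) / (0.04256) = 0.16783.

0.1678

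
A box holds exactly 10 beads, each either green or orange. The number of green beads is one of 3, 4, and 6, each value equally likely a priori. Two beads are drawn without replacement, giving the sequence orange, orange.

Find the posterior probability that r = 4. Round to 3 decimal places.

For each hypothesis, P(data | H) works out to: P(data | r = 3) = (7/10)(6/9) = 7/15; P(data | r = 4) = (6/10)(5/9) = 1/3; P(data | r = 6) = (4/10)(3/9) = 2/15.
Weighting by the prior gives 1/3 · 7/15 = 7/45, 1/3 · 1/3 = 1/9, 1/3 · 2/15 = 2/45; these sum to 14/45.
Therefore the posterior P(r = 4 | data) = (1/9) / (14/45) = 5/14.

0.357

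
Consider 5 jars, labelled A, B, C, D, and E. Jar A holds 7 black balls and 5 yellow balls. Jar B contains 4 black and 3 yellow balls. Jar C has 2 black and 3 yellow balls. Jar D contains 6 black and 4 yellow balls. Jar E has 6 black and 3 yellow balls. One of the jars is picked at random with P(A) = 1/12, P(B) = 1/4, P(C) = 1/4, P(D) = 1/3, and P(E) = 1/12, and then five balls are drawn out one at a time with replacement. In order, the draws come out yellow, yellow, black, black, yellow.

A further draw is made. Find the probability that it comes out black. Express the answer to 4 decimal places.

Compute the likelihood of the observed sequence for each case: P(data | jar A) = (5/12)(5/12)(7/12)(7/12)(5/12) = 0.024615; P(data | jar B) = (3/7)(3/7)(4/7)(4/7)(3/7) = 0.025704; P(data | jar C) = (3/5)(3/5)(2/5)(2/5)(3/5) = 0.03456; P(data | jar D) = (4/10)(4/10)(6/10)(6/10)(4/10) = 0.02304; P(data | jar E) = (3/9)(3/9)(6/9)(6/9)(3/9) = 0.016461.
Multiplying each by its prior: 1/12 · 0.024615 = 0.0020513, 1/4 · 0.025704 = 0.0064259, 1/4 · 0.03456 = 0.00864, 1/3 · 0.02304 = 0.00768, 1/12 · 0.016461 = 0.0013717; with total 0.026169.
Normalising, the posterior is P(jar A | data) = 0.078385, P(jar B | data) = 0.24555, P(jar C | data) = 0.33016, P(jar D | data) = 0.29348, P(jar E | data) = 0.052419.
Averaging over the posterior, P(black next | data) = (7/12)(0.078385) + (4/7)(0.24555) + (2/5)(0.33016) + (3/5)(0.29348) + (2/3)(0.052419) = 0.52914.

0.5291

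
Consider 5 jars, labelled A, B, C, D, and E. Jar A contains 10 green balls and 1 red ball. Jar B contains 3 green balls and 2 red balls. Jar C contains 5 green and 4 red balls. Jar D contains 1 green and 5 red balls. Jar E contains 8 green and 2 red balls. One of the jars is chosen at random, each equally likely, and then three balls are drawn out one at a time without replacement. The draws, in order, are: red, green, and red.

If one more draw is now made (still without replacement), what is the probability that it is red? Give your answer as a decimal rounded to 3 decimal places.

The likelihood of the observed sequence under each hypothesis: P(data | jar A) = (1/11)(10/10)(0/9) = 0; P(data | jar B) = (2/5)(3/4)(1/3) = 0.1; P(data | jar C) = (4/9)(5/8)(3/7) = 0.11905; P(data | jar D) = (5/6)(1/5)(4/4) = 0.16667; P(data | jar E) = (2/10)(8/9)(1/8) = 0.022222.
Multiplying each by its prior: 1/5 · 0 = 0, 1/5 · 0.1 = 0.02, 1/5 · 0.11905 = 0.02381, 1/5 · 0.16667 = 0.033333, 1/5 · 0.022222 = 0.0044444; with total 0.081587.
Dividing through by the total gives posterior P(jar A | data) = 0, P(jar B | data) = 0.24514, P(jar C | data) = 0.29183, P(jar D | data) = 0.40856, P(jar E | data) = 0.054475.
The predictive probability is P(red next | data) = (0)(0.24514) + (1/3)(0.29183) + (1)(0.40856) + (0)(0.054475) = 0.50584.

0.506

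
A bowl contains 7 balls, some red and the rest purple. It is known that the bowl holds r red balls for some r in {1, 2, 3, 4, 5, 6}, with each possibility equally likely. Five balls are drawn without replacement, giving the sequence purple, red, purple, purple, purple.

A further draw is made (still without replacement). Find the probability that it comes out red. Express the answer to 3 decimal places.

Compute the likelihood of the observed sequence for each case: P(data | r = 1) = (6/7)(1/6)(5/5)(4/4)(3/3) = 1/7; P(data | r = 2) = (5/7)(2/6)(4/5)(3/4)(2/3) = 2/21; P(data | r = 3) = (4/7)(3/6)(3/5)(2/4)(1/3) = 1/35; P(data | r = 4) = (3/7)(4/6)(2/5)(1/4)(0/3) = 0; P(data | r = 5) = (2/7)(5/6)(1/5)(0/4) = 0; P(data | r = 6) = (1/7)(6/6)(0/5) = 0.
Multiplying each by its prior: 1/6 · 1/7 = 1/42, 1/6 · 2/21 = 1/63, 1/6 · 1/35 = 1/210, 1/6 · 0 = 0, 1/6 · 0 = 0, 1/6 · 0 = 0; summing to 2/45.
The posterior is then P(r = 1 | data) = 15/28, P(r = 2 | data) = 5/14, P(r = 3 | data) = 3/28, P(r = 4 | data) = 0, P(r = 5 | data) = 0, P(r = 6 | data) = 0.
The predictive probability is P(red next | data) = (0)(15/28) + (1/2)(5/14) + (1)(3/28) = 2/7.

0.286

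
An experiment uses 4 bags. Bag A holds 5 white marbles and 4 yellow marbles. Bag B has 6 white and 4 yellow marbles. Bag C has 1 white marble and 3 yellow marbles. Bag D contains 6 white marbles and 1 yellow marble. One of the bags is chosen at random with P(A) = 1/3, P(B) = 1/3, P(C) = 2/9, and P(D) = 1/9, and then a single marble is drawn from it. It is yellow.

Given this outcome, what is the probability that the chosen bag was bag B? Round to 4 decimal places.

0.2873

Under each hypothesis, the probability of this draw is: P(data | bag A) = (4/9) = 0.44444; P(data | bag B) = (4/10) = 0.4; P(data | bag C) = (3/4) = 0.75; P(data | bag D) = (1/7) = 0.14286.
Weighting by the prior gives 1/3 · 0.44444 = 0.14815, 1/3 · 0.4 = 0.13333, 2/9 · 0.75 = 0.16667, 1/9 · 0.14286 = 0.015873; these sum to 0.46402.
So P(bag B | data) = (0.13333) / (0.46402) = 0.28734.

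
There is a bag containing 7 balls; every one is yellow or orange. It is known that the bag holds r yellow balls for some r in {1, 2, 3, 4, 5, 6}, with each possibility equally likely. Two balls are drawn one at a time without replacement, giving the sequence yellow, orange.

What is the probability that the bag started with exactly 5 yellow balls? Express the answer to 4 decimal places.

0.1786

Under each hypothesis, the probability of the observed sequence is: P(data | r = 1) = (1/7)(6/6) = 1/7; P(data | r = 2) = (2/7)(5/6) = 5/21; P(data | r = 3) = (3/7)(4/6) = 2/7; P(data | r = 4) = (4/7)(3/6) = 2/7; P(data | r = 5) = (5/7)(2/6) = 5/21; P(data | r = 6) = (6/7)(1/6) = 1/7.
Weighting by the prior gives 1/6 · 1/7 = 1/42, 1/6 · 5/21 = 5/126, 1/6 · 2/7 = 1/21, 1/6 · 2/7 = 1/21, 1/6 · 5/21 = 5/126, 1/6 · 1/7 = 1/42; these sum to 2/9.
So P(r = 5 | data) = (5/126) / (2/9) = 5/28.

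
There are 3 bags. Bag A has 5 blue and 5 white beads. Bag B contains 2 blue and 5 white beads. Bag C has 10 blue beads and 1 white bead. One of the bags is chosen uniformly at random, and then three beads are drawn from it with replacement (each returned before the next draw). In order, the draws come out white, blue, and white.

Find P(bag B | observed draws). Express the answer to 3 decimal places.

0.524

Under each hypothesis, the probability of the observed sequence is: P(data | bag A) = (5/10)(5/10)(5/10) = 0.125; P(data | bag B) = (5/7)(2/7)(5/7) = 0.14577; P(data | bag C) = (1/11)(10/11)(1/11) = 0.0075131.
Weighting by the prior gives 1/3 · 0.125 = 0.041667, 1/3 · 0.14577 = 0.048591, 1/3 · 0.0075131 = 0.0025044; with total 0.092762.
So P(bag B | data) = (0.048591) / (0.092762) = 0.52382.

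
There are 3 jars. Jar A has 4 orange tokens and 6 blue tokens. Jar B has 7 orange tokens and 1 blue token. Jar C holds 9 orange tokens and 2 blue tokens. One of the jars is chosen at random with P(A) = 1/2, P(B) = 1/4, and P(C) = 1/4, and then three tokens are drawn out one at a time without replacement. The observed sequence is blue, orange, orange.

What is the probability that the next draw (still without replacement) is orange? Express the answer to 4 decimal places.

For each hypothesis, P(data | H) works out to: P(data | jar A) = (6/10)(4/9)(3/8) = 0.1; P(data | jar B) = (1/8)(7/7)(6/6) = 0.125; P(data | jar C) = (2/11)(9/10)(8/9) = 0.14545.
Multiplying each by its prior: 1/2 · 0.1 = 0.05, 1/4 · 0.125 = 0.03125, 1/4 · 0.14545 = 0.036364; summing to 0.11761.
The posterior is then P(jar A | data) = 0.42512, P(jar B | data) = 0.2657, P(jar C | data) = 0.30918.
The predictive probability is P(orange next | data) = (2/7)(0.42512) + (1)(0.2657) + (7/8)(0.30918) = 0.65769.

0.6577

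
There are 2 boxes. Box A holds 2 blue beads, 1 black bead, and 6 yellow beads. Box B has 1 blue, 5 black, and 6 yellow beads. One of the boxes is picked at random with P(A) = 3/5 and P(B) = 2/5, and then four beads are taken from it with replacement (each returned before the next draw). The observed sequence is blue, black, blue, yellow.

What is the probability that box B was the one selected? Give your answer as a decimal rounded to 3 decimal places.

0.209

Compute the likelihood of the observed sequence for each case: P(data | box A) = (2/9)(1/9)(2/9)(6/9) = 0.003658; P(data | box B) = (1/12)(5/12)(1/12)(6/12) = 0.0014468.
The prior-weighted likelihoods are 3/5 · 0.003658 = 0.0021948, 2/5 · 0.0014468 = 0.0005787; with total 0.0027735.
By Bayes' rule, P(box B | data) = (0.0005787) / (0.0027735) = 0.20866.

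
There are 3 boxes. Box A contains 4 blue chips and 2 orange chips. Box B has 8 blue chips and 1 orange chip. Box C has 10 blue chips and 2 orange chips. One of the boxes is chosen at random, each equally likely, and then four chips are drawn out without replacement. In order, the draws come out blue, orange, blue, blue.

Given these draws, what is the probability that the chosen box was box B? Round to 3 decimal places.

0.304

The likelihood of the observed sequence under each hypothesis: P(data | box A) = (4/6)(2/5)(3/4)(2/3) = 0.13333; P(data | box B) = (8/9)(1/8)(7/7)(6/6) = 0.11111; P(data | box C) = (10/12)(2/11)(9/10)(8/9) = 0.12121.
The prior-weighted likelihoods are 1/3 · 0.13333 = 0.044444, 1/3 · 0.11111 = 0.037037, 1/3 · 0.12121 = 0.040404; summing to 0.12189.
Therefore the posterior P(box B | data) = (0.037037) / (0.12189) = 0.30387.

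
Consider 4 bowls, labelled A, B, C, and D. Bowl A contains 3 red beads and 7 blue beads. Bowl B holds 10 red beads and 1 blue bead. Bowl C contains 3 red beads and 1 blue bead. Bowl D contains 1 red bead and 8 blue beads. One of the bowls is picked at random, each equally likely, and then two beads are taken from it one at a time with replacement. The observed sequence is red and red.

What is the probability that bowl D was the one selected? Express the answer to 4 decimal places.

The likelihood of the observed sequence under each hypothesis: P(data | bowl A) = (3/10)(3/10) = 0.09; P(data | bowl B) = (10/11)(10/11) = 0.82645; P(data | bowl C) = (3/4)(3/4) = 0.5625; P(data | bowl D) = (1/9)(1/9) = 0.012346.
Weighting by the prior gives 1/4 · 0.09 = 0.0225, 1/4 · 0.82645 = 0.20661, 1/4 · 0.5625 = 0.14062, 1/4 · 0.012346 = 0.0030864; summing to 0.37282.
Therefore the posterior P(bowl D | data) = (0.0030864) / (0.37282) = 0.0082785.

0.0083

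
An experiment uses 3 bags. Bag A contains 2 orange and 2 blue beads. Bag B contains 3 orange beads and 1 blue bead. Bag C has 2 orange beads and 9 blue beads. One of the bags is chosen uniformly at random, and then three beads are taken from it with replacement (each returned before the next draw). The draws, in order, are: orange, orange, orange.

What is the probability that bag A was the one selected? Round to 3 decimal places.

Compute the likelihood of the observed sequence for each case: P(data | bag A) = (2/4)(2/4)(2/4) = 0.125; P(data | bag B) = (3/4)(3/4)(3/4) = 0.42188; P(data | bag C) = (2/11)(2/11)(2/11) = 0.0060105.
Multiplying each by its prior: 1/3 · 0.125 = 0.041667, 1/3 · 0.42188 = 0.14062, 1/3 · 0.0060105 = 0.0020035; these sum to 0.1843.
Therefore the posterior P(bag A | data) = (0.041667) / (0.1843) = 0.22609.

0.226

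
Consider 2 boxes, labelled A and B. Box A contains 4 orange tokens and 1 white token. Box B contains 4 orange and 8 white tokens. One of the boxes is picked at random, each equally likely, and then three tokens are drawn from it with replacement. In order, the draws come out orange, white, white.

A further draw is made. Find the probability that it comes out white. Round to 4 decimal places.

The likelihood of the observed sequence under each hypothesis: P(data | box A) = (4/5)(1/5)(1/5) = 0.032; P(data | box B) = (4/12)(8/12)(8/12) = 0.14815.
Multiplying each by its prior: 1/2 · 0.032 = 0.016, 1/2 · 0.14815 = 0.074074; these sum to 0.090074.
Dividing through by the total gives posterior P(box A | data) = 0.17763, P(box B | data) = 0.82237.
So P(white next | data) = Σ P(white next | H) P(H | data) = (1/5)(0.17763) + (2/3)(0.82237) = 0.58377.

0.5838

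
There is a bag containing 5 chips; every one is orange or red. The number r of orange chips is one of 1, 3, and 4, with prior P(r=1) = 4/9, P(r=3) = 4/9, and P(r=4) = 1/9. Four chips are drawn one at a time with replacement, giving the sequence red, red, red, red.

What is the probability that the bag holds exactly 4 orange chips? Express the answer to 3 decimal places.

For each hypothesis, P(data | H) works out to: P(data | r = 1) = (4/5)(4/5)(4/5)(4/5) = 0.4096; P(data | r = 3) = (2/5)(2/5)(2/5)(2/5) = 0.0256; P(data | r = 4) = (1/5)(1/5)(1/5)(1/5) = 0.0016.
Weighting by the prior gives 4/9 · 0.4096 = 0.18204, 4/9 · 0.0256 = 0.011378, 1/9 · 0.0016 = 0.00017778; these sum to 0.1936.
Therefore the posterior P(r = 4 | data) = (0.00017778) / (0.1936) = 0.00091827.

0.001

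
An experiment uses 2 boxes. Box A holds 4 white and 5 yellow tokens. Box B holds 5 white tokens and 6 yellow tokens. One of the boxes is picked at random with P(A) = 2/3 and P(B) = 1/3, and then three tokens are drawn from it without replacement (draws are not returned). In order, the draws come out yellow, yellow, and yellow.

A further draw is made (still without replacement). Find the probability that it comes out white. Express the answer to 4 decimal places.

The likelihood of the observed sequence under each hypothesis: P(data | box A) = (5/9)(4/8)(3/7) = 5/42; P(data | box B) = (6/11)(5/10)(4/9) = 4/33.
Multiplying each by its prior: 2/3 · 5/42 = 5/63, 1/3 · 4/33 = 4/99; these sum to 83/693.
Dividing through by the total gives posterior P(box A | data) = 55/83, P(box B | data) = 28/83.
Averaging over the posterior, P(white next | data) = (2/3)(55/83) + (5/8)(28/83) = 325/498.

0.6526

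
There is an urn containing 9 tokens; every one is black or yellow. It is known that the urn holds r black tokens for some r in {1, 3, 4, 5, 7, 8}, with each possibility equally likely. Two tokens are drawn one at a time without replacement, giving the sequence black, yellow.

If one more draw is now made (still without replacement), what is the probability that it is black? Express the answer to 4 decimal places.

Compute the likelihood of the observed sequence for each case: P(data | r = 1) = (1/9)(8/8) = 1/9; P(data | r = 3) = (3/9)(6/8) = 1/4; P(data | r = 4) = (4/9)(5/8) = 5/18; P(data | r = 5) = (5/9)(4/8) = 5/18; P(data | r = 7) = (7/9)(2/8) = 7/36; P(data | r = 8) = (8/9)(1/8) = 1/9.
The prior-weighted likelihoods are 1/6 · 1/9 = 1/54, 1/6 · 1/4 = 1/24, 1/6 · 5/18 = 5/108, 1/6 · 5/18 = 5/108, 1/6 · 7/36 = 7/216, 1/6 · 1/9 = 1/54; summing to 11/54.
Normalising, the posterior is P(r = 1 | data) = 1/11, P(r = 3 | data) = 9/44, P(r = 4 | data) = 5/22, P(r = 5 | data) = 5/22, P(r = 7 | data) = 7/44, P(r = 8 | data) = 1/11.
Averaging over the posterior, P(black next | data) = (0)(1/11) + (2/7)(9/44) + (3/7)(5/22) + (4/7)(5/22) + (6/7)(7/44) + (1)(1/11) = 79/154.

0.5130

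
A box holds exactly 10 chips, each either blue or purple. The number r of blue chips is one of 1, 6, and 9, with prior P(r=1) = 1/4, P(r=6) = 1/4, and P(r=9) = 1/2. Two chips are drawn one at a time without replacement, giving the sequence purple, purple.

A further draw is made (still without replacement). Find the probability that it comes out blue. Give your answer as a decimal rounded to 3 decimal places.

Compute the likelihood of the observed sequence for each case: P(data | r = 1) = (9/10)(8/9) = 4/5; P(data | r = 6) = (4/10)(3/9) = 2/15; P(data | r = 9) = (1/10)(0/9) = 0.
Weighting by the prior gives 1/4 · 4/5 = 1/5, 1/4 · 2/15 = 1/30, 1/2 · 0 = 0; these sum to 7/30.
The posterior is then P(r = 1 | data) = 6/7, P(r = 6 | data) = 1/7, P(r = 9 | data) = 0.
Averaging over the posterior, P(blue next | data) = (1/8)(6/7) + (3/4)(1/7) = 3/14.

0.214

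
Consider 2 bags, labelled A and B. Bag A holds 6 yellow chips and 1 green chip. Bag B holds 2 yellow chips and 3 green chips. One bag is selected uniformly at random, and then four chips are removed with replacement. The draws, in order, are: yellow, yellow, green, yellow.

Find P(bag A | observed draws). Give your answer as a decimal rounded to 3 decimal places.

0.701

The likelihood of the observed sequence under each hypothesis: P(data | bag A) = (6/7)(6/7)(1/7)(6/7) = 0.089963; P(data | bag B) = (2/5)(2/5)(3/5)(2/5) = 0.0384.
Multiplying each by its prior: 1/2 · 0.089963 = 0.044981, 1/2 · 0.0384 = 0.0192; with total 0.064181.
Hence P(bag A | data) = (0.044981) / (0.064181) = 0.70085.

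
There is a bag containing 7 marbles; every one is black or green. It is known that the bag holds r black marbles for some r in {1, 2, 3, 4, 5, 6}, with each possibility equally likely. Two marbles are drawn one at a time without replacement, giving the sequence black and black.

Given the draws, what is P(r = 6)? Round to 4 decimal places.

Under each hypothesis, the probability of the observed sequence is: P(data | r = 1) = (1/7)(0/6) = 0; P(data | r = 2) = (2/7)(1/6) = 1/21; P(data | r = 3) = (3/7)(2/6) = 1/7; P(data | r = 4) = (4/7)(3/6) = 2/7; P(data | r = 5) = (5/7)(4/6) = 10/21; P(data | r = 6) = (6/7)(5/6) = 5/7.
Multiplying each by its prior: 1/6 · 0 = 0, 1/6 · 1/21 = 1/126, 1/6 · 1/7 = 1/42, 1/6 · 2/7 = 1/21, 1/6 · 10/21 = 5/63, 1/6 · 5/7 = 5/42; with total 5/18.
By Bayes' rule, P(r = 6 | data) = (5/42) / (5/18) = 3/7.

0.4286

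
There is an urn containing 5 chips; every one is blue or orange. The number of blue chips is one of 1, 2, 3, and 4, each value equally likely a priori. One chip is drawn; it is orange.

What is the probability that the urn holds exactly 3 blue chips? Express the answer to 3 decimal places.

The likelihood of this draw under each hypothesis: P(data | r = 1) = (4/5) = 4/5; P(data | r = 2) = (3/5) = 3/5; P(data | r = 3) = (2/5) = 2/5; P(data | r = 4) = (1/5) = 1/5.
The prior-weighted likelihoods are 1/4 · 4/5 = 1/5, 1/4 · 3/5 = 3/20, 1/4 · 2/5 = 1/10, 1/4 · 1/5 = 1/20; with total 1/2.
So P(r = 3 | data) = (1/10) / (1/2) = 1/5.

0.200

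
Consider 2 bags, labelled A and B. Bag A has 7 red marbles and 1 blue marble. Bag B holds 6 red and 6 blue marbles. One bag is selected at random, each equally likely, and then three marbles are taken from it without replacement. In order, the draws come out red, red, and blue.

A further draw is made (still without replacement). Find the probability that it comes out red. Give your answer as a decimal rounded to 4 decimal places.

0.7101

For each hypothesis, P(data | H) works out to: P(data | bag A) = (7/8)(6/7)(1/6) = 1/8; P(data | bag B) = (6/12)(5/11)(6/10) = 3/22.
Multiplying each by its prior: 1/2 · 1/8 = 1/16, 1/2 · 3/22 = 3/44; summing to 23/176.
The posterior is then P(bag A | data) = 11/23, P(bag B | data) = 12/23.
Averaging over the posterior, P(red next | data) = (1)(11/23) + (4/9)(12/23) = 49/69.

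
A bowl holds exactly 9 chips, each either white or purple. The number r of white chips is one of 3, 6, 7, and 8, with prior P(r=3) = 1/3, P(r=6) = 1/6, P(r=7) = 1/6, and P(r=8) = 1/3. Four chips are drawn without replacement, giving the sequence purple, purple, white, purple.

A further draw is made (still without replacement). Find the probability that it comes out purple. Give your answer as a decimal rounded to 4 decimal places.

0.5714

For each hypothesis, P(data | H) works out to: P(data | r = 3) = (6/9)(5/8)(3/7)(4/6) = 5/42; P(data | r = 6) = (3/9)(2/8)(6/7)(1/6) = 1/84; P(data | r = 7) = (2/9)(1/8)(7/7)(0/6) = 0; P(data | r = 8) = (1/9)(0/8) = 0.
Weighting by the prior gives 1/3 · 5/42 = 5/126, 1/6 · 1/84 = 1/504, 1/6 · 0 = 0, 1/3 · 0 = 0; summing to 1/24.
Normalising, the posterior is P(r = 3 | data) = 20/21, P(r = 6 | data) = 1/21, P(r = 7 | data) = 0, P(r = 8 | data) = 0.
Averaging over the posterior, P(purple next | data) = (3/5)(20/21) + (0)(1/21) = 4/7.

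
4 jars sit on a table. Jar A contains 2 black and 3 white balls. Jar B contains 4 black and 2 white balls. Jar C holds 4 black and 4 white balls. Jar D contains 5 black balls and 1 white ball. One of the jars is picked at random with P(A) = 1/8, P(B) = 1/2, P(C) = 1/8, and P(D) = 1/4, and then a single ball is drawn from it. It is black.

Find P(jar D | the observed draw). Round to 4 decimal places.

0.3185

For each hypothesis, P(data | H) works out to: P(data | jar A) = (2/5) = 2/5; P(data | jar B) = (4/6) = 2/3; P(data | jar C) = (4/8) = 1/2; P(data | jar D) = (5/6) = 5/6.
Multiplying each by its prior: 1/8 · 2/5 = 1/20, 1/2 · 2/3 = 1/3, 1/8 · 1/2 = 1/16, 1/4 · 5/6 = 5/24; with total 157/240.
So P(jar D | data) = (5/24) / (157/240) = 50/157.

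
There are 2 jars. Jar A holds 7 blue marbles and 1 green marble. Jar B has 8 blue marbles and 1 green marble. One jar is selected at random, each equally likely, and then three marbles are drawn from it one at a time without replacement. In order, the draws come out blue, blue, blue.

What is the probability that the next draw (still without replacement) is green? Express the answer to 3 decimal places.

0.183

Compute the likelihood of the observed sequence for each case: P(data | jar A) = (7/8)(6/7)(5/6) = 5/8; P(data | jar B) = (8/9)(7/8)(6/7) = 2/3.
The prior-weighted likelihoods are 1/2 · 5/8 = 5/16, 1/2 · 2/3 = 1/3; summing to 31/48.
Normalising, the posterior is P(jar A | data) = 15/31, P(jar B | data) = 16/31.
The predictive probability is P(green next | data) = (1/5)(15/31) + (1/6)(16/31) = 17/93.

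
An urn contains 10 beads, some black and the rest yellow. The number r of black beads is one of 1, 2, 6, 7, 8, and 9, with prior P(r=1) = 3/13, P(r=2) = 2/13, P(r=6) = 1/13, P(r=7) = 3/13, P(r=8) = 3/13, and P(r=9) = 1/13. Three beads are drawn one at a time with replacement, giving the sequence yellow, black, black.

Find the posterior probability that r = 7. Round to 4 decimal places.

The likelihood of the observed sequence under each hypothesis: P(data | r = 1) = (9/10)(1/10)(1/10) = 0.009; P(data | r = 2) = (8/10)(2/10)(2/10) = 0.032; P(data | r = 6) = (4/10)(6/10)(6/10) = 0.144; P(data | r = 7) = (3/10)(7/10)(7/10) = 0.147; P(data | r = 8) = (2/10)(8/10)(8/10) = 0.128; P(data | r = 9) = (1/10)(9/10)(9/10) = 0.081.
Weighting by the prior gives 3/13 · 0.009 = 0.0020769, 2/13 · 0.032 = 0.0049231, 1/13 · 0.144 = 0.011077, 3/13 · 0.147 = 0.033923, 3/13 · 0.128 = 0.029538, 1/13 · 0.081 = 0.0062308; with total 0.087769.
So P(r = 7 | data) = (0.033923) / (0.087769) = 0.3865.

0.3865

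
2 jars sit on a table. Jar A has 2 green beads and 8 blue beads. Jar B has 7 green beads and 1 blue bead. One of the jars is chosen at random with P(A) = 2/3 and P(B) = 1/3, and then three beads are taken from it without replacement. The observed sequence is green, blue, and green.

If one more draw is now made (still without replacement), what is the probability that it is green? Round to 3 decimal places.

For each hypothesis, P(data | H) works out to: P(data | jar A) = (2/10)(8/9)(1/8) = 0.022222; P(data | jar B) = (7/8)(1/7)(6/6) = 0.125.
The prior-weighted likelihoods are 2/3 · 0.022222 = 0.014815, 1/3 · 0.125 = 0.041667; with total 0.056481.
The posterior is then P(jar A | data) = 0.2623, P(jar B | data) = 0.7377.
The predictive probability is P(green next | data) = (0)(0.2623) + (1)(0.7377) = 0.7377.

0.738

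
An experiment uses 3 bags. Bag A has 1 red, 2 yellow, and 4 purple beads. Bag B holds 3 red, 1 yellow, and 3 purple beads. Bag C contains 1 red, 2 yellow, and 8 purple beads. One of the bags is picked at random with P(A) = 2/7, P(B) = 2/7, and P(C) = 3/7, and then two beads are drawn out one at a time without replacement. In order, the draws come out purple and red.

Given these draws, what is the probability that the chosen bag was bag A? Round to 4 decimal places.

0.2275

For each hypothesis, P(data | H) works out to: P(data | bag A) = (4/7)(1/6) = 0.095238; P(data | bag B) = (3/7)(3/6) = 0.21429; P(data | bag C) = (8/11)(1/10) = 0.072727.
Multiplying each by its prior: 2/7 · 0.095238 = 0.027211, 2/7 · 0.21429 = 0.061224, 3/7 · 0.072727 = 0.031169; with total 0.1196.
Hence P(bag A | data) = (0.027211) / (0.1196) = 0.22751.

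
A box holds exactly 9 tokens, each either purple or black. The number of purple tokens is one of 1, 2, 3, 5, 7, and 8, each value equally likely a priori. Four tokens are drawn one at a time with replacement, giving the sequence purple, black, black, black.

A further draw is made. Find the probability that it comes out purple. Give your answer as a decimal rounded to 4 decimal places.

Compute the likelihood of the observed sequence for each case: P(data | r = 1) = (1/9)(8/9)(8/9)(8/9) = 0.078037; P(data | r = 2) = (2/9)(7/9)(7/9)(7/9) = 0.10456; P(data | r = 3) = (3/9)(6/9)(6/9)(6/9) = 0.098765; P(data | r = 5) = (5/9)(4/9)(4/9)(4/9) = 0.048773; P(data | r = 7) = (7/9)(2/9)(2/9)(2/9) = 0.0085353; P(data | r = 8) = (8/9)(1/9)(1/9)(1/9) = 0.0012193.
Multiplying each by its prior: 1/6 · 0.078037 = 0.013006, 1/6 · 0.10456 = 0.017426, 1/6 · 0.098765 = 0.016461, 1/6 · 0.048773 = 0.0081288, 1/6 · 0.0085353 = 0.0014225, 1/6 · 0.0012193 = 0.00020322; these sum to 0.056648.
The posterior is then P(r = 1 | data) = 0.2296, P(r = 2 | data) = 0.30762, P(r = 3 | data) = 0.29058, P(r = 5 | data) = 0.1435, P(r = 7 | data) = 0.025112, P(r = 8 | data) = 0.0035874.
Averaging over the posterior, P(purple next | data) = (1/9)(0.2296) + (2/9)(0.30762) + (1/3)(0.29058) + (5/9)(0.1435) + (7/9)(0.025112) + (8/9)(0.0035874) = 0.29317.

0.2932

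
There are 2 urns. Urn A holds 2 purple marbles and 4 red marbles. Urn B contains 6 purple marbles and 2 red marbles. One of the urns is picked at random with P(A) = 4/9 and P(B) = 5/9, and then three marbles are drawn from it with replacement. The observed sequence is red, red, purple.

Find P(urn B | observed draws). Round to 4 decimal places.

The likelihood of the observed sequence under each hypothesis: P(data | urn A) = (4/6)(4/6)(2/6) = 0.14815; P(data | urn B) = (2/8)(2/8)(6/8) = 0.046875.
The prior-weighted likelihoods are 4/9 · 0.14815 = 0.065844, 5/9 · 0.046875 = 0.026042; these sum to 0.091885.
Therefore the posterior P(urn B | data) = (0.026042) / (0.091885) = 0.28341.

0.2834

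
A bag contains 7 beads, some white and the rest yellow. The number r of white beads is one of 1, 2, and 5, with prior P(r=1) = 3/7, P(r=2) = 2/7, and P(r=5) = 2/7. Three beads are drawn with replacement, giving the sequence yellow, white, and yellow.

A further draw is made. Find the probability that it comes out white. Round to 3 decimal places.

0.293

Under each hypothesis, the probability of the observed sequence is: P(data | r = 1) = (6/7)(1/7)(6/7) = 0.10496; P(data | r = 2) = (5/7)(2/7)(5/7) = 0.14577; P(data | r = 5) = (2/7)(5/7)(2/7) = 0.058309.
The prior-weighted likelihoods are 3/7 · 0.10496 = 0.044981, 2/7 · 0.14577 = 0.041649, 2/7 · 0.058309 = 0.01666; with total 0.10329.
Dividing through by the total gives posterior P(r = 1 | data) = 0.43548, P(r = 2 | data) = 0.40323, P(r = 5 | data) = 0.16129.
The predictive probability is P(white next | data) = (1/7)(0.43548) + (2/7)(0.40323) + (5/7)(0.16129) = 0.29263.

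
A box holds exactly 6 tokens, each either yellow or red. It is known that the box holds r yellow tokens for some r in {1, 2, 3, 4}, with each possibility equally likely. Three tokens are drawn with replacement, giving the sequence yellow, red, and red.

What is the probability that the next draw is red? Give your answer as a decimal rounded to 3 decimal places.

0.610

Compute the likelihood of the observed sequence for each case: P(data | r = 1) = (1/6)(5/6)(5/6) = 25/216; P(data | r = 2) = (2/6)(4/6)(4/6) = 4/27; P(data | r = 3) = (3/6)(3/6)(3/6) = 1/8; P(data | r = 4) = (4/6)(2/6)(2/6) = 2/27.
Weighting by the prior gives 1/4 · 25/216 = 25/864, 1/4 · 4/27 = 1/27, 1/4 · 1/8 = 1/32, 1/4 · 2/27 = 1/54; these sum to 25/216.
The posterior is then P(r = 1 | data) = 1/4, P(r = 2 | data) = 8/25, P(r = 3 | data) = 27/100, P(r = 4 | data) = 4/25.
Averaging over the posterior, P(red next | data) = (5/6)(1/4) + (2/3)(8/25) + (1/2)(27/100) + (1/3)(4/25) = 61/100.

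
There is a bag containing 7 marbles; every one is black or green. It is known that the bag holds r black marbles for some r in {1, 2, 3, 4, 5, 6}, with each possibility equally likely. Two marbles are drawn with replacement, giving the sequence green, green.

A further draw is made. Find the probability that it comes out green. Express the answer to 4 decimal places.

For each hypothesis, P(data | H) works out to: P(data | r = 1) = (6/7)(6/7) = 36/49; P(data | r = 2) = (5/7)(5/7) = 25/49; P(data | r = 3) = (4/7)(4/7) = 16/49; P(data | r = 4) = (3/7)(3/7) = 9/49; P(data | r = 5) = (2/7)(2/7) = 4/49; P(data | r = 6) = (1/7)(1/7) = 1/49.
The prior-weighted likelihoods are 1/6 · 36/49 = 6/49, 1/6 · 25/49 = 25/294, 1/6 · 16/49 = 8/147, 1/6 · 9/49 = 3/98, 1/6 · 4/49 = 2/147, 1/6 · 1/49 = 1/294; with total 13/42.
Dividing through by the total gives posterior P(r = 1 | data) = 36/91, P(r = 2 | data) = 25/91, P(r = 3 | data) = 16/91, P(r = 4 | data) = 9/91, P(r = 5 | data) = 4/91, P(r = 6 | data) = 1/91.
So P(green next | data) = Σ P(green next | H) P(H | data) = (6/7)(36/91) + (5/7)(25/91) + (4/7)(16/91) + (3/7)(9/91) + (2/7)(4/91) + (1/7)(1/91) = 9/13.

0.6923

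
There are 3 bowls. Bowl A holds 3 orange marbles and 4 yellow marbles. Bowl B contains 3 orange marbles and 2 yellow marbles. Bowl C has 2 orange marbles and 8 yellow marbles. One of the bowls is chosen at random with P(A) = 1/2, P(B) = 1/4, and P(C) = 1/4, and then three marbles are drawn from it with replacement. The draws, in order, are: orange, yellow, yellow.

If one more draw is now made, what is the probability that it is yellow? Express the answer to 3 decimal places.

For each hypothesis, P(data | H) works out to: P(data | bowl A) = (3/7)(4/7)(4/7) = 0.13994; P(data | bowl B) = (3/5)(2/5)(2/5) = 0.096; P(data | bowl C) = (2/10)(8/10)(8/10) = 0.128.
The prior-weighted likelihoods are 1/2 · 0.13994 = 0.069971, 1/4 · 0.096 = 0.024, 1/4 · 0.128 = 0.032; summing to 0.12597.
Normalising, the posterior is P(bowl A | data) = 0.55545, P(bowl B | data) = 0.19052, P(bowl C | data) = 0.25403.
The predictive probability is P(yellow next | data) = (4/7)(0.55545) + (2/5)(0.19052) + (4/5)(0.25403) = 0.59683.

0.597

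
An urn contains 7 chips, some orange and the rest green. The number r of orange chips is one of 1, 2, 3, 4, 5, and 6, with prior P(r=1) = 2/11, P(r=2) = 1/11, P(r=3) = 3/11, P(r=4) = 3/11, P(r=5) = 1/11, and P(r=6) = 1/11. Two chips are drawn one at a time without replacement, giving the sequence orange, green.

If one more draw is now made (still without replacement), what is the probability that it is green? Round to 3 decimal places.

0.527

Compute the likelihood of the observed sequence for each case: P(data | r = 1) = (1/7)(6/6) = 1/7; P(data | r = 2) = (2/7)(5/6) = 5/21; P(data | r = 3) = (3/7)(4/6) = 2/7; P(data | r = 4) = (4/7)(3/6) = 2/7; P(data | r = 5) = (5/7)(2/6) = 5/21; P(data | r = 6) = (6/7)(1/6) = 1/7.
The prior-weighted likelihoods are 2/11 · 1/7 = 2/77, 1/11 · 5/21 = 5/231, 3/11 · 2/7 = 6/77, 3/11 · 2/7 = 6/77, 1/11 · 5/21 = 5/231, 1/11 · 1/7 = 1/77; with total 5/21.
Dividing through by the total gives posterior P(r = 1 | data) = 6/55, P(r = 2 | data) = 1/11, P(r = 3 | data) = 18/55, P(r = 4 | data) = 18/55, P(r = 5 | data) = 1/11, P(r = 6 | data) = 3/55.
Averaging over the posterior, P(green next | data) = (1)(6/55) + (4/5)(1/11) + (3/5)(18/55) + (2/5)(18/55) + (1/5)(1/11) + (0)(3/55) = 29/55.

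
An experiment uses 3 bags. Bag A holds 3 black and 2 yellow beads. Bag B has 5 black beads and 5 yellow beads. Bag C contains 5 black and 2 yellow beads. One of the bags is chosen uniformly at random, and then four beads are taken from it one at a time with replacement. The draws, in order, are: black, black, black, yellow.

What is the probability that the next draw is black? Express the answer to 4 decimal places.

Compute the likelihood of the observed sequence for each case: P(data | bag A) = (3/5)(3/5)(3/5)(2/5) = 0.0864; P(data | bag B) = (5/10)(5/10)(5/10)(5/10) = 0.0625; P(data | bag C) = (5/7)(5/7)(5/7)(2/7) = 0.10412.
The prior-weighted likelihoods are 1/3 · 0.0864 = 0.0288, 1/3 · 0.0625 = 0.020833, 1/3 · 0.10412 = 0.034708; with total 0.084341.
Normalising, the posterior is P(bag A | data) = 0.34147, P(bag B | data) = 0.24701, P(bag C | data) = 0.41152.
So P(black next | data) = Σ P(black next | H) P(H | data) = (3/5)(0.34147) + (1/2)(0.24701) + (5/7)(0.41152) = 0.62233.

0.6223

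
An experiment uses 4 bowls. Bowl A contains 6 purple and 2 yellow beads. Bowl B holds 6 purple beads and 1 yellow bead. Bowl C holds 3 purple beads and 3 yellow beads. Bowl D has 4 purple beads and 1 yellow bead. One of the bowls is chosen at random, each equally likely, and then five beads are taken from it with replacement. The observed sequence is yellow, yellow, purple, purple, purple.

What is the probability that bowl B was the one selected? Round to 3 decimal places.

0.141

The likelihood of the observed sequence under each hypothesis: P(data | bowl A) = (2/8)(2/8)(6/8)(6/8)(6/8) = 0.026367; P(data | bowl B) = (1/7)(1/7)(6/7)(6/7)(6/7) = 0.012852; P(data | bowl C) = (3/6)(3/6)(3/6)(3/6)(3/6) = 0.03125; P(data | bowl D) = (1/5)(1/5)(4/5)(4/5)(4/5) = 0.02048.
The prior-weighted likelihoods are 1/4 · 0.026367 = 0.0065918, 1/4 · 0.012852 = 0.0032129, 1/4 · 0.03125 = 0.0078125, 1/4 · 0.02048 = 0.00512; with total 0.022737.
Hence P(bowl B | data) = (0.0032129) / (0.022737) = 0.14131.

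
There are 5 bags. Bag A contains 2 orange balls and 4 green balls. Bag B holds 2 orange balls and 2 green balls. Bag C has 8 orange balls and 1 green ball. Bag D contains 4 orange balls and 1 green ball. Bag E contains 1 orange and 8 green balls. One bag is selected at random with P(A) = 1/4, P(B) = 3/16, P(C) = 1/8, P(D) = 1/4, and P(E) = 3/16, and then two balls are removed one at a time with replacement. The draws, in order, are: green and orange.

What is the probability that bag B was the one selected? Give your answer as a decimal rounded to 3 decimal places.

0.270

Under each hypothesis, the probability of the observed sequence is: P(data | bag A) = (4/6)(2/6) = 0.22222; P(data | bag B) = (2/4)(2/4) = 0.25; P(data | bag C) = (1/9)(8/9) = 0.098765; P(data | bag D) = (1/5)(4/5) = 0.16; P(data | bag E) = (8/9)(1/9) = 0.098765.
Multiplying each by its prior: 1/4 · 0.22222 = 0.055556, 3/16 · 0.25 = 0.046875, 1/8 · 0.098765 = 0.012346, 1/4 · 0.16 = 0.04, 3/16 · 0.098765 = 0.018519; these sum to 0.17329.
By Bayes' rule, P(bag B | data) = (0.046875) / (0.17329) = 0.27049.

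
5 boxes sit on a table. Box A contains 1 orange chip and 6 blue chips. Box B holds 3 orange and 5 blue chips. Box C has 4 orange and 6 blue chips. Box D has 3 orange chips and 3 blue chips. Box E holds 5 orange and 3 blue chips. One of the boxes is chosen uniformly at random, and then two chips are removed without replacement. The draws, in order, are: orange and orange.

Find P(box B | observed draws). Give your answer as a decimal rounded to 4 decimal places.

0.1343

Compute the likelihood of the observed sequence for each case: P(data | box A) = (1/7)(0/6) = 0; P(data | box B) = (3/8)(2/7) = 3/28; P(data | box C) = (4/10)(3/9) = 2/15; P(data | box D) = (3/6)(2/5) = 1/5; P(data | box E) = (5/8)(4/7) = 5/14.
The prior-weighted likelihoods are 1/5 · 0 = 0, 1/5 · 3/28 = 3/140, 1/5 · 2/15 = 2/75, 1/5 · 1/5 = 1/25, 1/5 · 5/14 = 1/14; these sum to 67/420.
Therefore the posterior P(box B | data) = (3/140) / (67/420) = 9/67.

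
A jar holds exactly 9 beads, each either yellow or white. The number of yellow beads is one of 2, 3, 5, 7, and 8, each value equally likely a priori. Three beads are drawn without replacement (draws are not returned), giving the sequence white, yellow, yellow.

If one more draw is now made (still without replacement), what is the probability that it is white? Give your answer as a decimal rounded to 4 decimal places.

0.3630

Under each hypothesis, the probability of the observed sequence is: P(data | r = 2) = (7/9)(2/8)(1/7) = 1/36; P(data | r = 3) = (6/9)(3/8)(2/7) = 1/14; P(data | r = 5) = (4/9)(5/8)(4/7) = 10/63; P(data | r = 7) = (2/9)(7/8)(6/7) = 1/6; P(data | r = 8) = (1/9)(8/8)(7/7) = 1/9.
Multiplying each by its prior: 1/5 · 1/36 = 1/180, 1/5 · 1/14 = 1/70, 1/5 · 10/63 = 2/63, 1/5 · 1/6 = 1/30, 1/5 · 1/9 = 1/45; with total 3/28.
The posterior is then P(r = 2 | data) = 7/135, P(r = 3 | data) = 2/15, P(r = 5 | data) = 8/27, P(r = 7 | data) = 14/45, P(r = 8 | data) = 28/135.
So P(white next | data) = Σ P(white next | H) P(H | data) = (1)(7/135) + (5/6)(2/15) + (1/2)(8/27) + (1/6)(14/45) + (0)(28/135) = 49/135.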